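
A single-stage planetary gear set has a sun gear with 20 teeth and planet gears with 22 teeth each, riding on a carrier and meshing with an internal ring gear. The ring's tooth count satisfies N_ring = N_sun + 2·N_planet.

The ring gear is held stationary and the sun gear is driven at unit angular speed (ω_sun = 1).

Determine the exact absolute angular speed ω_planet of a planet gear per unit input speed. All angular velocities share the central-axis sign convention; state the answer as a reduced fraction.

-5/11

N_ring = 20 + 2·22 = 64
20(ω_s−ω_c) = −64(ω_r−ω_c),  ω_r=0, ω_s=1
20(1−ω_c) = −64(0−ω_c)  ⇒  84ω_c = 20  ⇒  ω_c = 5/21
sun–planet: 20·(1−5/21) = −22·(ω_p−ω_c)  ⇒  ω_p−ω_c = −(20/22)·(16/21) = -160/231
ω_p = 5/21 − 160/231 = -5/11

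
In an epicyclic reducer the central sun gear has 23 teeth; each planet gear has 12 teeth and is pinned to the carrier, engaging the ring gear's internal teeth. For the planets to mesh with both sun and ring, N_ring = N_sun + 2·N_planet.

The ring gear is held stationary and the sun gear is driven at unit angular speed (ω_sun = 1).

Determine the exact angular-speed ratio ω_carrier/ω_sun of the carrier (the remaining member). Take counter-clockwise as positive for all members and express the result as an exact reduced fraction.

23/70

N_ring = 23 + 2·12 = 47
23(ω_s−ω_c) = −47(ω_r−ω_c),  ω_r=0, ω_s=1
23(1−ω_c) = −47(0−ω_c)  ⇒  70ω_c = 23  ⇒  ω_c = 23/70
ω_c/ω_s = 23/70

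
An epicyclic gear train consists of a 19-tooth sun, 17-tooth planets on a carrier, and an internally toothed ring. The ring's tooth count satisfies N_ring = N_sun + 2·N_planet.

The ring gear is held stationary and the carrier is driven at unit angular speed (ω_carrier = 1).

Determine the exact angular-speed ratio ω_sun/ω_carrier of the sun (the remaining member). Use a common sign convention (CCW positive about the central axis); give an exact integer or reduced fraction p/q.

N_ring = 19 + 2·17 = 53
19(ω_s−ω_c) = −53(ω_r−ω_c),  ω_r=0, ω_c=1
ω_s = 1 − (53/19)(0−1) = 72/19
ω_s/ω_c = 72/19

72/19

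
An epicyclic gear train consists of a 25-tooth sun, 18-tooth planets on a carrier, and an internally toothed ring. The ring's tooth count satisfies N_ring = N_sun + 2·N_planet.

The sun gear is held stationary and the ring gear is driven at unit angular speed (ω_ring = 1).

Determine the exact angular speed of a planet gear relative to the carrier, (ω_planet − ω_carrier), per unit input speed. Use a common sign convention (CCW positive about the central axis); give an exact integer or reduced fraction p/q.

1525/1548

N_ring = 25 + 2·18 = 61
25(ω_s−ω_c) = −61(ω_r−ω_c),  ω_s=0, ω_r=1
25(0−ω_c) = −61(1−ω_c)  ⇒  86ω_c = 61  ⇒  ω_c = 61/86
sun–planet: 25·(0−61/86) = −18·(ω_p−ω_c)  ⇒  ω_p−ω_c = −(25/18)·(-61/86) = 1525/1548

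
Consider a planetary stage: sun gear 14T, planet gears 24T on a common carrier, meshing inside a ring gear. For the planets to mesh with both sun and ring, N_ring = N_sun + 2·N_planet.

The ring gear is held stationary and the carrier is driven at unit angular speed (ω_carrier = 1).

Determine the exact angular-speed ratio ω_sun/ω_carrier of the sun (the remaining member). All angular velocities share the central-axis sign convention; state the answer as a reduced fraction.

38/7

N_ring = 14 + 2·24 = 62
14(ω_s−ω_c) = −62(ω_r−ω_c),  ω_r=0, ω_c=1
ω_s = 1 − (62/14)(0−1) = 38/7
ω_s/ω_c = 38/7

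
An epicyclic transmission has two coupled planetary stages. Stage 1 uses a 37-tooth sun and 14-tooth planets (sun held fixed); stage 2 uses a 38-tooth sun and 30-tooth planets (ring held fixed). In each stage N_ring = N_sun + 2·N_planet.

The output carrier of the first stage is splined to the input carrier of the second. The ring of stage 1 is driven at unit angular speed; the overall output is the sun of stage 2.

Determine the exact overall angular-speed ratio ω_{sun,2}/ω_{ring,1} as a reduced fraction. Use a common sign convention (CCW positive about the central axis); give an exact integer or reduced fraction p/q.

130/57

Stage 1: N_ring = 37 + 2·14 = 65
Stage 1: 37(ω_s−ω_c) = −65(ω_r−ω_c),  ω_s=0, ω_r=1
Stage 1: 37(0−ω_c) = −65(1−ω_c)  ⇒  102ω_c = 65  ⇒  ω_c = 65/102
  ⇒ ω_c¹/ω_r¹ = 65/102
Stage 2: N_ring = 38 + 2·30 = 98
Stage 2: 38(ω_s−ω_c) = −98(ω_r−ω_c),  ω_r=0, ω_c=1
Stage 2: ω_s = 1 − (98/38)(0−1) = 68/19
  ⇒ ω_s²/ω_c² = 68/19
Coupling ω_c² = ω_c¹ ⇒ overall = 65/102 × 68/19 = 130/57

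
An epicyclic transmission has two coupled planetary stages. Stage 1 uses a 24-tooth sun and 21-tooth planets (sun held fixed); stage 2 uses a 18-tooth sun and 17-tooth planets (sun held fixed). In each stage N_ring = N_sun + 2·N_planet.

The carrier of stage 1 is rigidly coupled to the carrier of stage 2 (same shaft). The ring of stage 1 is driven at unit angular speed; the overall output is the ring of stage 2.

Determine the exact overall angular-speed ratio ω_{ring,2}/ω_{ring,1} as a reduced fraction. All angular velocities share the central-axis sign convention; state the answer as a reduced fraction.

Stage 1: N_ring = 24 + 2·21 = 66
Stage 1: 24(ω_s−ω_c) = −66(ω_r−ω_c),  ω_s=0, ω_r=1
Stage 1: 24(0−ω_c) = −66(1−ω_c)  ⇒  90ω_c = 66  ⇒  ω_c = 11/15
  ⇒ ω_c¹/ω_r¹ = 11/15
Stage 2: N_ring = 18 + 2·17 = 52
Stage 2: 18(ω_s−ω_c) = −52(ω_r−ω_c),  ω_s=0, ω_c=1
Stage 2: ω_r = 1 − (18/52)(0−1) = 35/26
  ⇒ ω_r²/ω_c² = 35/26
Coupling ω_c² = ω_c¹ ⇒ overall = 11/15 × 35/26 = 77/78

77/78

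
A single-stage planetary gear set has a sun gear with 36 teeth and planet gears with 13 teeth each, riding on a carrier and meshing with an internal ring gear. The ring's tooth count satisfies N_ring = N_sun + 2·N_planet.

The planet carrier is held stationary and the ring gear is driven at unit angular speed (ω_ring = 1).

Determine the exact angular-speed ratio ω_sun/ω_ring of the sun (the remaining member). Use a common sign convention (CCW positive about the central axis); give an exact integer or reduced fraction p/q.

-31/18

N_ring = 36 + 2·13 = 62
36(ω_s−ω_c) = −62(ω_r−ω_c),  ω_c=0, ω_r=1
ω_s = 0 − (62/36)(1−0) = -31/18
ω_s/ω_r = -31/18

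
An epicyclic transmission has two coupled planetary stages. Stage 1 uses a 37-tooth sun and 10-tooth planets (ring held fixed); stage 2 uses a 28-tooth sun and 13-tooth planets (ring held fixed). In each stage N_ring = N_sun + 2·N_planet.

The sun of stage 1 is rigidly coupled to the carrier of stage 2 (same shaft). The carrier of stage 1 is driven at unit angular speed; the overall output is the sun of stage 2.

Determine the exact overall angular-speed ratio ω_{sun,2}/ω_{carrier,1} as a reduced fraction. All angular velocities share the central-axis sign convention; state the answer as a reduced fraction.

1927/259

Stage 1: N_ring = 37 + 2·10 = 57
Stage 1: 37(ω_s−ω_c) = −57(ω_r−ω_c),  ω_r=0, ω_c=1
Stage 1: ω_s = 1 − (57/37)(0−1) = 94/37
  ⇒ ω_s¹/ω_c¹ = 94/37
Stage 2: N_ring = 28 + 2·13 = 54
Stage 2: 28(ω_s−ω_c) = −54(ω_r−ω_c),  ω_r=0, ω_c=1
Stage 2: ω_s = 1 − (54/28)(0−1) = 41/14
  ⇒ ω_s²/ω_c² = 41/14
Coupling ω_c² = ω_s¹ ⇒ overall = 94/37 × 41/14 = 1927/259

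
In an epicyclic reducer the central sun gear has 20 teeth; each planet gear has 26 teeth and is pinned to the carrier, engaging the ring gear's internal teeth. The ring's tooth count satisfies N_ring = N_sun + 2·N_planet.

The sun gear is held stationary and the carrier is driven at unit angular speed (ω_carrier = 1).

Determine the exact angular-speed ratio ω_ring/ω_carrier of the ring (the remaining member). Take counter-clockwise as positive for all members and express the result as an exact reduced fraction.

N_ring = 20 + 2·26 = 72
20(ω_s−ω_c) = −72(ω_r−ω_c),  ω_s=0, ω_c=1
ω_r = 1 − (20/72)(0−1) = 23/18
ω_r/ω_c = 23/18

23/18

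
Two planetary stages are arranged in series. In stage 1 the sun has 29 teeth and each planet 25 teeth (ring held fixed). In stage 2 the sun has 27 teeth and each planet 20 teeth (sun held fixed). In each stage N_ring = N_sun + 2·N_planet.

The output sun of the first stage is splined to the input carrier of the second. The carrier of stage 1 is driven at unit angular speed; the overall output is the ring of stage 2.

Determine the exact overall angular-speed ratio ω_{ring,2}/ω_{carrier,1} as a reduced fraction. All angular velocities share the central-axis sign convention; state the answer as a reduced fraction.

Stage 1: N_ring = 29 + 2·25 = 79
Stage 1: 29(ω_s−ω_c) = −79(ω_r−ω_c),  ω_r=0, ω_c=1
Stage 1: ω_s = 1 − (79/29)(0−1) = 108/29
  ⇒ ω_s¹/ω_c¹ = 108/29
Stage 2: N_ring = 27 + 2·20 = 67
Stage 2: 27(ω_s−ω_c) = −67(ω_r−ω_c),  ω_s=0, ω_c=1
Stage 2: ω_r = 1 − (27/67)(0−1) = 94/67
  ⇒ ω_r²/ω_c² = 94/67
Coupling ω_c² = ω_s¹ ⇒ overall = 108/29 × 94/67 = 10152/1943

10152/1943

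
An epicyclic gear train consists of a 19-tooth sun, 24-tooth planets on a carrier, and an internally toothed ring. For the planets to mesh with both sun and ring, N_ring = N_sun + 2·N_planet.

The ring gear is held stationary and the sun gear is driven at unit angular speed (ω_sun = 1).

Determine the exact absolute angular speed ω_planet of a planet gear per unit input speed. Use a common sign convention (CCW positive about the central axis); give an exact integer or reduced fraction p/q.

N_ring = 19 + 2·24 = 67
19(ω_s−ω_c) = −67(ω_r−ω_c),  ω_r=0, ω_s=1
19(1−ω_c) = −67(0−ω_c)  ⇒  86ω_c = 19  ⇒  ω_c = 19/86
sun–planet: 19·(1−19/86) = −24·(ω_p−ω_c)  ⇒  ω_p−ω_c = −(19/24)·(67/86) = -1273/2064
ω_p = 19/86 − 1273/2064 = -19/48

-19/48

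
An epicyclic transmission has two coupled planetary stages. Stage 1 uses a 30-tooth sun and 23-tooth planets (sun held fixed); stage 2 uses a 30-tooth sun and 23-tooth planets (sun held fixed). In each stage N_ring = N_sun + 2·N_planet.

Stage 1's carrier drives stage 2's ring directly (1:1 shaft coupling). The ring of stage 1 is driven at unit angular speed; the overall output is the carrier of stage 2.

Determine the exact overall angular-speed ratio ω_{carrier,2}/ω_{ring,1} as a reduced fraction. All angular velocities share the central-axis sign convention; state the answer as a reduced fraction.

1444/2809

Stage 1: N_ring = 30 + 2·23 = 76
Stage 1: 30(ω_s−ω_c) = −76(ω_r−ω_c),  ω_s=0, ω_r=1
Stage 1: 30(0−ω_c) = −76(1−ω_c)  ⇒  106ω_c = 76  ⇒  ω_c = 38/53
  ⇒ ω_c¹/ω_r¹ = 38/53
Stage 2: N_ring = 30 + 2·23 = 76
Stage 2: 30(ω_s−ω_c) = −76(ω_r−ω_c),  ω_s=0, ω_r=1
Stage 2: 30(0−ω_c) = −76(1−ω_c)  ⇒  106ω_c = 76  ⇒  ω_c = 38/53
  ⇒ ω_c²/ω_r² = 38/53
Coupling ω_r² = ω_c¹ ⇒ overall = 38/53 × 38/53 = 1444/2809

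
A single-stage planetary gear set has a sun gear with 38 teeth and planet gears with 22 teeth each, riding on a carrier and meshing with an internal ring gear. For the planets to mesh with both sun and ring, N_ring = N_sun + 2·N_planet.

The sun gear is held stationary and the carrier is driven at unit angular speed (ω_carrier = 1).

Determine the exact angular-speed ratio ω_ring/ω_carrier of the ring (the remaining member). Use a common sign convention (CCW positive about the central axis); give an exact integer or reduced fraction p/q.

N_ring = 38 + 2·22 = 82
38(ω_s−ω_c) = −82(ω_r−ω_c),  ω_s=0, ω_c=1
ω_r = 1 − (38/82)(0−1) = 60/41
ω_r/ω_c = 60/41

60/41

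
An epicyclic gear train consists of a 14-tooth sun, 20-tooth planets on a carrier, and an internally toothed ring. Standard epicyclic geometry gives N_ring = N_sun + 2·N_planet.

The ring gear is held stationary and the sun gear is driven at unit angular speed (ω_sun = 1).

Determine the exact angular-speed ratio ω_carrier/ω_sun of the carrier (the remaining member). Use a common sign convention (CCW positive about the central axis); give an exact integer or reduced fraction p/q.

N_ring = 14 + 2·20 = 54
14(ω_s−ω_c) = −54(ω_r−ω_c),  ω_r=0, ω_s=1
14(1−ω_c) = −54(0−ω_c)  ⇒  68ω_c = 14  ⇒  ω_c = 7/34
ω_c/ω_s = 7/34

7/34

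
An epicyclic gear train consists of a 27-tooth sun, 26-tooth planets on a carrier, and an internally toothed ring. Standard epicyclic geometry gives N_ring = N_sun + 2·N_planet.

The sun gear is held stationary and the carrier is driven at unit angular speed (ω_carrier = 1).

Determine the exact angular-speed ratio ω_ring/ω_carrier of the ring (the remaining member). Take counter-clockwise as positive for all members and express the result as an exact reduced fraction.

N_ring = 27 + 2·26 = 79
27(ω_s−ω_c) = −79(ω_r−ω_c),  ω_s=0, ω_c=1
ω_r = 1 − (27/79)(0−1) = 106/79
ω_r/ω_c = 106/79

106/79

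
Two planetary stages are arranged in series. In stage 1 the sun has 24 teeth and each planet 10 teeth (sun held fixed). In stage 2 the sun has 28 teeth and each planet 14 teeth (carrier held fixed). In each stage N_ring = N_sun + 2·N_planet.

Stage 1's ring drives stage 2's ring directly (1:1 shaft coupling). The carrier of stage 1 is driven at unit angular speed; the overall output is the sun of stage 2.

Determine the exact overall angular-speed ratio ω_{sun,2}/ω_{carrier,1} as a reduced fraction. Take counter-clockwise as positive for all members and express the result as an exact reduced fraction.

-34/11

Stage 1: N_ring = 24 + 2·10 = 44
Stage 1: 24(ω_s−ω_c) = −44(ω_r−ω_c),  ω_s=0, ω_c=1
Stage 1: ω_r = 1 − (24/44)(0−1) = 17/11
  ⇒ ω_r¹/ω_c¹ = 17/11
Stage 2: N_ring = 28 + 2·14 = 56
Stage 2: 28(ω_s−ω_c) = −56(ω_r−ω_c),  ω_c=0, ω_r=1
Stage 2: ω_s = 0 − (56/28)(1−0) = -2
  ⇒ ω_s²/ω_r² = -2
Coupling ω_r² = ω_r¹ ⇒ overall = 17/11 × -2 = -34/11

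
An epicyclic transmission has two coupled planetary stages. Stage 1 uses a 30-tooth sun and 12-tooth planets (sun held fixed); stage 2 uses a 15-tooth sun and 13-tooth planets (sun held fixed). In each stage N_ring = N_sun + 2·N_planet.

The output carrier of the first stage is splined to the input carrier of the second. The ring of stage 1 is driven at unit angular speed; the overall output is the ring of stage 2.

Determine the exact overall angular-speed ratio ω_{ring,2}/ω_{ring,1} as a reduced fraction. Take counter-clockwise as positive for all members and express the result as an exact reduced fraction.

Stage 1: N_ring = 30 + 2·12 = 54
Stage 1: 30(ω_s−ω_c) = −54(ω_r−ω_c),  ω_s=0, ω_r=1
Stage 1: 30(0−ω_c) = −54(1−ω_c)  ⇒  84ω_c = 54  ⇒  ω_c = 9/14
  ⇒ ω_c¹/ω_r¹ = 9/14
Stage 2: N_ring = 15 + 2·13 = 41
Stage 2: 15(ω_s−ω_c) = −41(ω_r−ω_c),  ω_s=0, ω_c=1
Stage 2: ω_r = 1 − (15/41)(0−1) = 56/41
  ⇒ ω_r²/ω_c² = 56/41
Coupling ω_c² = ω_c¹ ⇒ overall = 9/14 × 56/41 = 36/41

36/41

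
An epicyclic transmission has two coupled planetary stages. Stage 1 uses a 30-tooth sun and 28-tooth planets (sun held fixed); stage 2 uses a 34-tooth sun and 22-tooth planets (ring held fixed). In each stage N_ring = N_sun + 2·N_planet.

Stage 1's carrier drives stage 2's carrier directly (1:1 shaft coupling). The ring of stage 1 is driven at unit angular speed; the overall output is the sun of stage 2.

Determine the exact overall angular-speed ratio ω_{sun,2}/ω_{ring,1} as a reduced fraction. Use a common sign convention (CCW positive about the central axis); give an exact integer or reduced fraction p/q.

1204/493

Stage 1: N_ring = 30 + 2·28 = 86
Stage 1: 30(ω_s−ω_c) = −86(ω_r−ω_c),  ω_s=0, ω_r=1
Stage 1: 30(0−ω_c) = −86(1−ω_c)  ⇒  116ω_c = 86  ⇒  ω_c = 43/58
  ⇒ ω_c¹/ω_r¹ = 43/58
Stage 2: N_ring = 34 + 2·22 = 78
Stage 2: 34(ω_s−ω_c) = −78(ω_r−ω_c),  ω_r=0, ω_c=1
Stage 2: ω_s = 1 − (78/34)(0−1) = 56/17
  ⇒ ω_s²/ω_c² = 56/17
Coupling ω_c² = ω_c¹ ⇒ overall = 43/58 × 56/17 = 1204/493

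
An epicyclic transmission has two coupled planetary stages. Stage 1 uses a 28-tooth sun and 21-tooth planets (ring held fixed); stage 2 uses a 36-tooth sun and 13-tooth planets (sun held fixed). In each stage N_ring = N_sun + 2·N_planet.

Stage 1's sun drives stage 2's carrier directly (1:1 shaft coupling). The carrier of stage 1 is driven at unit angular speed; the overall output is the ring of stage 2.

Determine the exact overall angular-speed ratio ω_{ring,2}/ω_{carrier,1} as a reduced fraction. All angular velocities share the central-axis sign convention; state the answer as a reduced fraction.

343/62

Stage 1: N_ring = 28 + 2·21 = 70
Stage 1: 28(ω_s−ω_c) = −70(ω_r−ω_c),  ω_r=0, ω_c=1
Stage 1: ω_s = 1 − (70/28)(0−1) = 7/2
  ⇒ ω_s¹/ω_c¹ = 7/2
Stage 2: N_ring = 36 + 2·13 = 62
Stage 2: 36(ω_s−ω_c) = −62(ω_r−ω_c),  ω_s=0, ω_c=1
Stage 2: ω_r = 1 − (36/62)(0−1) = 49/31
  ⇒ ω_r²/ω_c² = 49/31
Coupling ω_c² = ω_s¹ ⇒ overall = 7/2 × 49/31 = 343/62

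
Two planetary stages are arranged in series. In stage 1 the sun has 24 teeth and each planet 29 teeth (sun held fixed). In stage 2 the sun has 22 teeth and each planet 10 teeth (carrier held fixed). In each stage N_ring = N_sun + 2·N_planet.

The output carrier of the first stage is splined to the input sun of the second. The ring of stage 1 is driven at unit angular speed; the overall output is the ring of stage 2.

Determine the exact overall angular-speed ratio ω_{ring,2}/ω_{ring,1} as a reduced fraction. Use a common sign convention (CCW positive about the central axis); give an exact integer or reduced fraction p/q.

-451/1113

Stage 1: N_ring = 24 + 2·29 = 82
Stage 1: 24(ω_s−ω_c) = −82(ω_r−ω_c),  ω_s=0, ω_r=1
Stage 1: 24(0−ω_c) = −82(1−ω_c)  ⇒  106ω_c = 82  ⇒  ω_c = 41/53
  ⇒ ω_c¹/ω_r¹ = 41/53
Stage 2: N_ring = 22 + 2·10 = 42
Stage 2: 22(ω_s−ω_c) = −42(ω_r−ω_c),  ω_c=0, ω_s=1
Stage 2: ω_r = 0 − (22/42)(1−0) = -11/21
  ⇒ ω_r²/ω_s² = -11/21
Coupling ω_s² = ω_c¹ ⇒ overall = 41/53 × -11/21 = -451/1113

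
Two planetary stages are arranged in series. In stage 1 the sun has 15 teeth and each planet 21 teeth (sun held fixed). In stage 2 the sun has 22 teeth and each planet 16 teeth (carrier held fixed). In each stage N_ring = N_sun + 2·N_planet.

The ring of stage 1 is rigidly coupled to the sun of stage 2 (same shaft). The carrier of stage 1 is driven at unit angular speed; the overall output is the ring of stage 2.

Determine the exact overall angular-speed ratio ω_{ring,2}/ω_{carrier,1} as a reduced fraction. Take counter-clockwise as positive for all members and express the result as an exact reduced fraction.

Stage 1: N_ring = 15 + 2·21 = 57
Stage 1: 15(ω_s−ω_c) = −57(ω_r−ω_c),  ω_s=0, ω_c=1
Stage 1: ω_r = 1 − (15/57)(0−1) = 24/19
  ⇒ ω_r¹/ω_c¹ = 24/19
Stage 2: N_ring = 22 + 2·16 = 54
Stage 2: 22(ω_s−ω_c) = −54(ω_r−ω_c),  ω_c=0, ω_s=1
Stage 2: ω_r = 0 − (22/54)(1−0) = -11/27
  ⇒ ω_r²/ω_s² = -11/27
Coupling ω_s² = ω_r¹ ⇒ overall = 24/19 × -11/27 = -88/171

-88/171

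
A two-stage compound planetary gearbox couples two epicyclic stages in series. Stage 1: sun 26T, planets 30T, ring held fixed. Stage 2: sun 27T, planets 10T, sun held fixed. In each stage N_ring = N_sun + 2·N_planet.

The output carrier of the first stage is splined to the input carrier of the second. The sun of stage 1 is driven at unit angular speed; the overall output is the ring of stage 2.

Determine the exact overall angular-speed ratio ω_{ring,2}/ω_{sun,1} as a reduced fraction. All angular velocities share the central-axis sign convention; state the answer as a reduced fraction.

Stage 1: N_ring = 26 + 2·30 = 86
Stage 1: 26(ω_s−ω_c) = −86(ω_r−ω_c),  ω_r=0, ω_s=1
Stage 1: 26(1−ω_c) = −86(0−ω_c)  ⇒  112ω_c = 26  ⇒  ω_c = 13/56
  ⇒ ω_c¹/ω_s¹ = 13/56
Stage 2: N_ring = 27 + 2·10 = 47
Stage 2: 27(ω_s−ω_c) = −47(ω_r−ω_c),  ω_s=0, ω_c=1
Stage 2: ω_r = 1 − (27/47)(0−1) = 74/47
  ⇒ ω_r²/ω_c² = 74/47
Coupling ω_c² = ω_c¹ ⇒ overall = 13/56 × 74/47 = 481/1316

481/1316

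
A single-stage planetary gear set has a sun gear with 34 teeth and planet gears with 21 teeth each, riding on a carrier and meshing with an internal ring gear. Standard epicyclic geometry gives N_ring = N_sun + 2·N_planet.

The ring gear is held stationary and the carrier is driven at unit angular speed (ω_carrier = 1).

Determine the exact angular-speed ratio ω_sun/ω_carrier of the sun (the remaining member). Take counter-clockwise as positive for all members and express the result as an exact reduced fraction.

55/17

N_ring = 34 + 2·21 = 76
34(ω_s−ω_c) = −76(ω_r−ω_c),  ω_r=0, ω_c=1
ω_s = 1 − (76/34)(0−1) = 55/17
ω_s/ω_c = 55/17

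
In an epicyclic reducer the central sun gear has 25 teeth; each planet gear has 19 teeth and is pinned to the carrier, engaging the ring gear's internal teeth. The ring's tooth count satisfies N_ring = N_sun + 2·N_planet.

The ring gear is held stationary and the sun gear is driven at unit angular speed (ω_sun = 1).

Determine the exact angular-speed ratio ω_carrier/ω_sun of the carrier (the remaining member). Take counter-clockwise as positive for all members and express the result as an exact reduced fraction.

25/88

N_ring = 25 + 2·19 = 63
25(ω_s−ω_c) = −63(ω_r−ω_c),  ω_r=0, ω_s=1
25(1−ω_c) = −63(0−ω_c)  ⇒  88ω_c = 25  ⇒  ω_c = 25/88
ω_c/ω_s = 25/88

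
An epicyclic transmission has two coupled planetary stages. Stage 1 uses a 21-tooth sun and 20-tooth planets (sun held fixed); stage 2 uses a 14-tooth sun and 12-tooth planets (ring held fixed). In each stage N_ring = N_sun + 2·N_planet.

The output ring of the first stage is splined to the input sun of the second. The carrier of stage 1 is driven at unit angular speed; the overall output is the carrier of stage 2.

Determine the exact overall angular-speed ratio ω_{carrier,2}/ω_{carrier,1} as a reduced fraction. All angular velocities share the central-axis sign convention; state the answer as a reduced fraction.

287/793

Stage 1: N_ring = 21 + 2·20 = 61
Stage 1: 21(ω_s−ω_c) = −61(ω_r−ω_c),  ω_s=0, ω_c=1
Stage 1: ω_r = 1 − (21/61)(0−1) = 82/61
  ⇒ ω_r¹/ω_c¹ = 82/61
Stage 2: N_ring = 14 + 2·12 = 38
Stage 2: 14(ω_s−ω_c) = −38(ω_r−ω_c),  ω_r=0, ω_s=1
Stage 2: 14(1−ω_c) = −38(0−ω_c)  ⇒  52ω_c = 14  ⇒  ω_c = 7/26
  ⇒ ω_c²/ω_s² = 7/26
Coupling ω_s² = ω_r¹ ⇒ overall = 82/61 × 7/26 = 287/793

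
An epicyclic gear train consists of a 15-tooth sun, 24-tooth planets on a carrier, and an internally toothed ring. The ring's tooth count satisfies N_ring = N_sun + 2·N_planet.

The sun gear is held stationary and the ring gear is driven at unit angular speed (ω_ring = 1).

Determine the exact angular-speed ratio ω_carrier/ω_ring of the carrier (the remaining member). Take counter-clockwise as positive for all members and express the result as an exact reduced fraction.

N_ring = 15 + 2·24 = 63
15(ω_s−ω_c) = −63(ω_r−ω_c),  ω_s=0, ω_r=1
15(0−ω_c) = −63(1−ω_c)  ⇒  78ω_c = 63  ⇒  ω_c = 21/26
ω_c/ω_r = 21/26

21/26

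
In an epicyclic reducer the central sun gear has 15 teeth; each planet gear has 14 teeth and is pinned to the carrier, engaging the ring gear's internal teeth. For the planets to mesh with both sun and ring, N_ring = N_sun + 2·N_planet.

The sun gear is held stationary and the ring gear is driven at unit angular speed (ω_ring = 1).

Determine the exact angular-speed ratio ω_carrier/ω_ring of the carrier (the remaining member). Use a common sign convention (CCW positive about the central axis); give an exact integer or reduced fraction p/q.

43/58

N_ring = 15 + 2·14 = 43
15(ω_s−ω_c) = −43(ω_r−ω_c),  ω_s=0, ω_r=1
15(0−ω_c) = −43(1−ω_c)  ⇒  58ω_c = 43  ⇒  ω_c = 43/58
ω_c/ω_r = 43/58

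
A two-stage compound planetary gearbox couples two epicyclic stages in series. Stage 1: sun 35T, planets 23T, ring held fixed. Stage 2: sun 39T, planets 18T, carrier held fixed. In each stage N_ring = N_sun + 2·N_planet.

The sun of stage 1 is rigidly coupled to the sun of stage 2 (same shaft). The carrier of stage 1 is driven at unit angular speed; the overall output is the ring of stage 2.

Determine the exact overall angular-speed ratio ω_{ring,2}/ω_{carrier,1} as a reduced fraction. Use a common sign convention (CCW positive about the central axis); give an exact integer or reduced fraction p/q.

-1508/875

Stage 1: N_ring = 35 + 2·23 = 81
Stage 1: 35(ω_s−ω_c) = −81(ω_r−ω_c),  ω_r=0, ω_c=1
Stage 1: ω_s = 1 − (81/35)(0−1) = 116/35
  ⇒ ω_s¹/ω_c¹ = 116/35
Stage 2: N_ring = 39 + 2·18 = 75
Stage 2: 39(ω_s−ω_c) = −75(ω_r−ω_c),  ω_c=0, ω_s=1
Stage 2: ω_r = 0 − (39/75)(1−0) = -13/25
  ⇒ ω_r²/ω_s² = -13/25
Coupling ω_s² = ω_s¹ ⇒ overall = 116/35 × -13/25 = -1508/875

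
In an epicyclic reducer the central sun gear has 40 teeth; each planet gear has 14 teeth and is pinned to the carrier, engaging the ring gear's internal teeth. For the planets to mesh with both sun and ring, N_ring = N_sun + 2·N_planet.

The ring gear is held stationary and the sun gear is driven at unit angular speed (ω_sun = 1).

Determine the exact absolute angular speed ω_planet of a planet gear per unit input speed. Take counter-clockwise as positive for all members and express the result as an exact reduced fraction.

-10/7

N_ring = 40 + 2·14 = 68
40(ω_s−ω_c) = −68(ω_r−ω_c),  ω_r=0, ω_s=1
40(1−ω_c) = −68(0−ω_c)  ⇒  108ω_c = 40  ⇒  ω_c = 10/27
sun–planet: 40·(1−10/27) = −14·(ω_p−ω_c)  ⇒  ω_p−ω_c = −(40/14)·(17/27) = -340/189
ω_p = 10/27 − 340/189 = -10/7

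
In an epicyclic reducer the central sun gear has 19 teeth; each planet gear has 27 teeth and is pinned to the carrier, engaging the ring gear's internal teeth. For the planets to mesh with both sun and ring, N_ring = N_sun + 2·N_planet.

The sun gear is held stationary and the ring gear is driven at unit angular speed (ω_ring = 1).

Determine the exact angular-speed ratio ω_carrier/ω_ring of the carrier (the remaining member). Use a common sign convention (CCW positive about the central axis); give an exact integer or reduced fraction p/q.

73/92

N_ring = 19 + 2·27 = 73
19(ω_s−ω_c) = −73(ω_r−ω_c),  ω_s=0, ω_r=1
19(0−ω_c) = −73(1−ω_c)  ⇒  92ω_c = 73  ⇒  ω_c = 73/92
ω_c/ω_r = 73/92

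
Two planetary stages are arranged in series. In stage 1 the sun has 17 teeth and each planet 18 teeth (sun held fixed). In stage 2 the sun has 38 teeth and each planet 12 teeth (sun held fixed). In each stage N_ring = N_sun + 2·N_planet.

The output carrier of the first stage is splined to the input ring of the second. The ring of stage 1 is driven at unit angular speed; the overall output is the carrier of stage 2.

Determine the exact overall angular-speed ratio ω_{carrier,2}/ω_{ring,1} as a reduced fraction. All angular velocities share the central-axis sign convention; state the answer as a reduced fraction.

1643/3500

Stage 1: N_ring = 17 + 2·18 = 53
Stage 1: 17(ω_s−ω_c) = −53(ω_r−ω_c),  ω_s=0, ω_r=1
Stage 1: 17(0−ω_c) = −53(1−ω_c)  ⇒  70ω_c = 53  ⇒  ω_c = 53/70
  ⇒ ω_c¹/ω_r¹ = 53/70
Stage 2: N_ring = 38 + 2·12 = 62
Stage 2: 38(ω_s−ω_c) = −62(ω_r−ω_c),  ω_s=0, ω_r=1
Stage 2: 38(0−ω_c) = −62(1−ω_c)  ⇒  100ω_c = 62  ⇒  ω_c = 31/50
  ⇒ ω_c²/ω_r² = 31/50
Coupling ω_r² = ω_c¹ ⇒ overall = 53/70 × 31/50 = 1643/3500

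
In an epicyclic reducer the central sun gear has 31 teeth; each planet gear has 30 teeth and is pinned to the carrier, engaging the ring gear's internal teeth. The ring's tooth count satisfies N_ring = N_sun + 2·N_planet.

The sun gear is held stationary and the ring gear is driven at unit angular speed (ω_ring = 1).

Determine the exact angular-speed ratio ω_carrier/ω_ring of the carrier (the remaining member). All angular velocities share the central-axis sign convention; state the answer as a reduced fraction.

91/122

N_ring = 31 + 2·30 = 91
31(ω_s−ω_c) = −91(ω_r−ω_c),  ω_s=0, ω_r=1
31(0−ω_c) = −91(1−ω_c)  ⇒  122ω_c = 91  ⇒  ω_c = 91/122
ω_c/ω_r = 91/122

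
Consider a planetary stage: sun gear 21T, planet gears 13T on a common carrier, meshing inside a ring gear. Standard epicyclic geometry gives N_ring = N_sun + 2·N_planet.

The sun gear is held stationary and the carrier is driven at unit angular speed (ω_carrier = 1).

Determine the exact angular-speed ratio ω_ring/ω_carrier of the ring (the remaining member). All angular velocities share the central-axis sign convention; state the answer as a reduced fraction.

N_ring = 21 + 2·13 = 47
21(ω_s−ω_c) = −47(ω_r−ω_c),  ω_s=0, ω_c=1
ω_r = 1 − (21/47)(0−1) = 68/47
ω_r/ω_c = 68/47

68/47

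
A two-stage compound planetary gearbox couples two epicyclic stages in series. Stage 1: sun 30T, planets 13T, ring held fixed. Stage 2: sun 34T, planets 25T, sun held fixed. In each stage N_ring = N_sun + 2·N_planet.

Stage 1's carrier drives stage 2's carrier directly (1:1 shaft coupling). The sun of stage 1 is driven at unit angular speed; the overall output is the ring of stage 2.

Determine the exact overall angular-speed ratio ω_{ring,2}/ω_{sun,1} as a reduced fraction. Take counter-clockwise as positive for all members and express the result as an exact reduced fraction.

295/602

Stage 1: N_ring = 30 + 2·13 = 56
Stage 1: 30(ω_s−ω_c) = −56(ω_r−ω_c),  ω_r=0, ω_s=1
Stage 1: 30(1−ω_c) = −56(0−ω_c)  ⇒  86ω_c = 30  ⇒  ω_c = 15/43
  ⇒ ω_c¹/ω_s¹ = 15/43
Stage 2: N_ring = 34 + 2·25 = 84
Stage 2: 34(ω_s−ω_c) = −84(ω_r−ω_c),  ω_s=0, ω_c=1
Stage 2: ω_r = 1 − (34/84)(0−1) = 59/42
  ⇒ ω_r²/ω_c² = 59/42
Coupling ω_c² = ω_c¹ ⇒ overall = 15/43 × 59/42 = 295/602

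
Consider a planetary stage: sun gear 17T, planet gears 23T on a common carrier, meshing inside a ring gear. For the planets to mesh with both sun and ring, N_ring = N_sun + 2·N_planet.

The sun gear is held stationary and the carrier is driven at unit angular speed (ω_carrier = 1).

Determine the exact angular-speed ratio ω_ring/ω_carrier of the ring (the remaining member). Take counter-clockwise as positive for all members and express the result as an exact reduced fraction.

80/63

N_ring = 17 + 2·23 = 63
17(ω_s−ω_c) = −63(ω_r−ω_c),  ω_s=0, ω_c=1
ω_r = 1 − (17/63)(0−1) = 80/63
ω_r/ω_c = 80/63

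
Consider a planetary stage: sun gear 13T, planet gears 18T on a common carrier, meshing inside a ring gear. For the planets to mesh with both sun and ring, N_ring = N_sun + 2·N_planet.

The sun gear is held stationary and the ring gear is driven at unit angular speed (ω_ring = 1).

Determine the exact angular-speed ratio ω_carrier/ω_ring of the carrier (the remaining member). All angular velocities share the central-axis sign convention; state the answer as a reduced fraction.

49/62

N_ring = 13 + 2·18 = 49
13(ω_s−ω_c) = −49(ω_r−ω_c),  ω_s=0, ω_r=1
13(0−ω_c) = −49(1−ω_c)  ⇒  62ω_c = 49  ⇒  ω_c = 49/62
ω_c/ω_r = 49/62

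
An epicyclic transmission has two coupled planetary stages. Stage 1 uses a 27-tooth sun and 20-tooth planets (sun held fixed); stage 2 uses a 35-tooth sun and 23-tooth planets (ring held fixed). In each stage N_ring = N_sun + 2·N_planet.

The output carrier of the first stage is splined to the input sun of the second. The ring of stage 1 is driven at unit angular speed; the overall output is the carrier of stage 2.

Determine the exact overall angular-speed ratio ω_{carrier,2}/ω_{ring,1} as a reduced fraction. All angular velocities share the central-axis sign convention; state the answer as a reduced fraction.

2345/10904

Stage 1: N_ring = 27 + 2·20 = 67
Stage 1: 27(ω_s−ω_c) = −67(ω_r−ω_c),  ω_s=0, ω_r=1
Stage 1: 27(0−ω_c) = −67(1−ω_c)  ⇒  94ω_c = 67  ⇒  ω_c = 67/94
  ⇒ ω_c¹/ω_r¹ = 67/94
Stage 2: N_ring = 35 + 2·23 = 81
Stage 2: 35(ω_s−ω_c) = −81(ω_r−ω_c),  ω_r=0, ω_s=1
Stage 2: 35(1−ω_c) = −81(0−ω_c)  ⇒  116ω_c = 35  ⇒  ω_c = 35/116
  ⇒ ω_c²/ω_s² = 35/116
Coupling ω_s² = ω_c¹ ⇒ overall = 67/94 × 35/116 = 2345/10904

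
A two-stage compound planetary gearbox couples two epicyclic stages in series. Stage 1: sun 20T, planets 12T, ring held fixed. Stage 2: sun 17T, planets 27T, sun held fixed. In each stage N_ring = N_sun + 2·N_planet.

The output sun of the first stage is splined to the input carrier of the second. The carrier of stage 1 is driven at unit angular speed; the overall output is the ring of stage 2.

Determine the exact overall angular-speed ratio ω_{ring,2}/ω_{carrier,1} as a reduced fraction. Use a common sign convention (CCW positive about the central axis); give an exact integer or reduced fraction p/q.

1408/355

Stage 1: N_ring = 20 + 2·12 = 44
Stage 1: 20(ω_s−ω_c) = −44(ω_r−ω_c),  ω_r=0, ω_c=1
Stage 1: ω_s = 1 − (44/20)(0−1) = 16/5
  ⇒ ω_s¹/ω_c¹ = 16/5
Stage 2: N_ring = 17 + 2·27 = 71
Stage 2: 17(ω_s−ω_c) = −71(ω_r−ω_c),  ω_s=0, ω_c=1
Stage 2: ω_r = 1 − (17/71)(0−1) = 88/71
  ⇒ ω_r²/ω_c² = 88/71
Coupling ω_c² = ω_s¹ ⇒ overall = 16/5 × 88/71 = 1408/355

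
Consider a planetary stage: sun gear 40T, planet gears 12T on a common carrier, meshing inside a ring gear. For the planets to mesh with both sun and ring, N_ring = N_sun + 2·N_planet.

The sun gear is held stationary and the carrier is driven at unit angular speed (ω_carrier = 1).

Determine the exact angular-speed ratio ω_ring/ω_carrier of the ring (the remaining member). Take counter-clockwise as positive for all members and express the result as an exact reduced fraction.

13/8

N_ring = 40 + 2·12 = 64
40(ω_s−ω_c) = −64(ω_r−ω_c),  ω_s=0, ω_c=1
ω_r = 1 − (40/64)(0−1) = 13/8
ω_r/ω_c = 13/8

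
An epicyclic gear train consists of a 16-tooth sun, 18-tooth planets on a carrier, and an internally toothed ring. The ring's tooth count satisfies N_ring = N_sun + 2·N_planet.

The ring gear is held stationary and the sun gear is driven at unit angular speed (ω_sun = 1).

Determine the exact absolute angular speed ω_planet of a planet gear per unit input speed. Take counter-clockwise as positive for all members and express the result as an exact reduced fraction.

-4/9

N_ring = 16 + 2·18 = 52
16(ω_s−ω_c) = −52(ω_r−ω_c),  ω_r=0, ω_s=1
16(1−ω_c) = −52(0−ω_c)  ⇒  68ω_c = 16  ⇒  ω_c = 4/17
sun–planet: 16·(1−4/17) = −18·(ω_p−ω_c)  ⇒  ω_p−ω_c = −(16/18)·(13/17) = -104/153
ω_p = 4/17 − 104/153 = -4/9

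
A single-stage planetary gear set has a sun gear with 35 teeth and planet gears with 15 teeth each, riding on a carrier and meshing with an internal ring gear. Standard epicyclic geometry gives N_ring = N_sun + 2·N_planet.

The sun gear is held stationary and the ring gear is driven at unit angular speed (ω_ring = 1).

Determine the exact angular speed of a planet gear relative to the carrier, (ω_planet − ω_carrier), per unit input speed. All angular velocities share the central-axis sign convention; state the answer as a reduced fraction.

N_ring = 35 + 2·15 = 65
35(ω_s−ω_c) = −65(ω_r−ω_c),  ω_s=0, ω_r=1
35(0−ω_c) = −65(1−ω_c)  ⇒  100ω_c = 65  ⇒  ω_c = 13/20
sun–planet: 35·(0−13/20) = −15·(ω_p−ω_c)  ⇒  ω_p−ω_c = −(35/15)·(-13/20) = 91/60

91/60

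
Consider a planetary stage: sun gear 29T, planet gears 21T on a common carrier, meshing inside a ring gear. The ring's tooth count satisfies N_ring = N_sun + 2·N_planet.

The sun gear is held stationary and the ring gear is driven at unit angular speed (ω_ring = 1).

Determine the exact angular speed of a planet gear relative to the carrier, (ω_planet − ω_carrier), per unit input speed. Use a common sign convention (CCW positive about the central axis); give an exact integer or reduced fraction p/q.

2059/2100

N_ring = 29 + 2·21 = 71
29(ω_s−ω_c) = −71(ω_r−ω_c),  ω_s=0, ω_r=1
29(0−ω_c) = −71(1−ω_c)  ⇒  100ω_c = 71  ⇒  ω_c = 71/100
sun–planet: 29·(0−71/100) = −21·(ω_p−ω_c)  ⇒  ω_p−ω_c = −(29/21)·(-71/100) = 2059/2100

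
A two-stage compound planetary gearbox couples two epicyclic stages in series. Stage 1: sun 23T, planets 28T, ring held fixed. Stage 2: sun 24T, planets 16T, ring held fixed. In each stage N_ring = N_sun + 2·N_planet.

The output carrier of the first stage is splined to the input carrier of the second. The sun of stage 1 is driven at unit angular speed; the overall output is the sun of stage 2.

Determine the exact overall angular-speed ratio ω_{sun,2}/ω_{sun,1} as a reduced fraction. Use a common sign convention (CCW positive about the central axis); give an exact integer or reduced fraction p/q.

Stage 1: N_ring = 23 + 2·28 = 79
Stage 1: 23(ω_s−ω_c) = −79(ω_r−ω_c),  ω_r=0, ω_s=1
Stage 1: 23(1−ω_c) = −79(0−ω_c)  ⇒  102ω_c = 23  ⇒  ω_c = 23/102
  ⇒ ω_c¹/ω_s¹ = 23/102
Stage 2: N_ring = 24 + 2·16 = 56
Stage 2: 24(ω_s−ω_c) = −56(ω_r−ω_c),  ω_r=0, ω_c=1
Stage 2: ω_s = 1 − (56/24)(0−1) = 10/3
  ⇒ ω_s²/ω_c² = 10/3
Coupling ω_c² = ω_c¹ ⇒ overall = 23/102 × 10/3 = 115/153

115/153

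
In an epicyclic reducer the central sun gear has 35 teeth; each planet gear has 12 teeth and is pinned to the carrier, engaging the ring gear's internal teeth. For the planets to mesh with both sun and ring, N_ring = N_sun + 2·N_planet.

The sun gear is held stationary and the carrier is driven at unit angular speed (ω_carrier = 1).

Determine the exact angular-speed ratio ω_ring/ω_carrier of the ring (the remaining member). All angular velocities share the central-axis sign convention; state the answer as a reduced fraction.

N_ring = 35 + 2·12 = 59
35(ω_s−ω_c) = −59(ω_r−ω_c),  ω_s=0, ω_c=1
ω_r = 1 − (35/59)(0−1) = 94/59
ω_r/ω_c = 94/59

94/59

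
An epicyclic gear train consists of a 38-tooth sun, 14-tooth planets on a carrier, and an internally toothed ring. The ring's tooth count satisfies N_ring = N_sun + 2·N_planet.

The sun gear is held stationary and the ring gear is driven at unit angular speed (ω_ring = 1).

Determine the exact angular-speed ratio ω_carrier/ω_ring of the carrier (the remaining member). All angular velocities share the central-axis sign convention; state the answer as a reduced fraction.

N_ring = 38 + 2·14 = 66
38(ω_s−ω_c) = −66(ω_r−ω_c),  ω_s=0, ω_r=1
38(0−ω_c) = −66(1−ω_c)  ⇒  104ω_c = 66  ⇒  ω_c = 33/52
ω_c/ω_r = 33/52

33/52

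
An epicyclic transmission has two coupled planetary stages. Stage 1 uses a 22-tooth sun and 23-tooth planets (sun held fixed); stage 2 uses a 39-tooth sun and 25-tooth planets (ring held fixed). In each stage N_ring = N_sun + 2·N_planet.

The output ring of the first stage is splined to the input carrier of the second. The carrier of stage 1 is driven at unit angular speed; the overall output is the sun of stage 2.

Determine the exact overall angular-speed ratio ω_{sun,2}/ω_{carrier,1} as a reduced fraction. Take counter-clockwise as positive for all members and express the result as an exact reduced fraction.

Stage 1: N_ring = 22 + 2·23 = 68
Stage 1: 22(ω_s−ω_c) = −68(ω_r−ω_c),  ω_s=0, ω_c=1
Stage 1: ω_r = 1 − (22/68)(0−1) = 45/34
  ⇒ ω_r¹/ω_c¹ = 45/34
Stage 2: N_ring = 39 + 2·25 = 89
Stage 2: 39(ω_s−ω_c) = −89(ω_r−ω_c),  ω_r=0, ω_c=1
Stage 2: ω_s = 1 − (89/39)(0−1) = 128/39
  ⇒ ω_s²/ω_c² = 128/39
Coupling ω_c² = ω_r¹ ⇒ overall = 45/34 × 128/39 = 960/221

960/221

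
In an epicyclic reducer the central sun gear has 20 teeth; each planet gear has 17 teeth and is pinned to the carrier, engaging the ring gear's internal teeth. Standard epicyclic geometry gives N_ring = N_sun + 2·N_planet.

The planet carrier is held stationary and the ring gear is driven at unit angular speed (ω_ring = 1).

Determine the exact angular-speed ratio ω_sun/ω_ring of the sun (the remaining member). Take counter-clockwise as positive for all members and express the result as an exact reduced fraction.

-27/10

N_ring = 20 + 2·17 = 54
20(ω_s−ω_c) = −54(ω_r−ω_c),  ω_c=0, ω_r=1
ω_s = 0 − (54/20)(1−0) = -27/10
ω_s/ω_r = -27/10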